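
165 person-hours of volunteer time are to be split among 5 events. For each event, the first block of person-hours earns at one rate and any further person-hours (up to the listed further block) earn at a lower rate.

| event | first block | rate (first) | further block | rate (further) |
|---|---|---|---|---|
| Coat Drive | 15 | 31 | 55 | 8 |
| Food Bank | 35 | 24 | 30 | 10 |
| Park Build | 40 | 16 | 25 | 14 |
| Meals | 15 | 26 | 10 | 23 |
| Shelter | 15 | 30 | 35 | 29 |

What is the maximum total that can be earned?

Order all 10 blocks by rate: Coat Drive/first 31 > Shelter/first 30 > Shelter/second 29 > Meals/first 26 > Food Bank/first 24 > Meals/second 23 > Park Build/first 16 > Park Build/second 14 > Food Bank/second 10 > Coat Drive/second 8.
Fill Coat Drive first block (15 at 31) → 150 left.
Fill Shelter first block (15 at 30) → 135 left.
Shelter second at 29: fill all 35 → 100 left.
Meals/first (26): +15 → 85 left.
Food Bank/first (24): +35 → 50 left.
Meals second at 23: fill all 10 → 40 left.
Fill Park Build first block (40 at 16) → 0 left.
Total = 31×15 + 30×15 + 29×35 + 26×15 + 24×35 + 23×10 + 16×40 = 4030.

4030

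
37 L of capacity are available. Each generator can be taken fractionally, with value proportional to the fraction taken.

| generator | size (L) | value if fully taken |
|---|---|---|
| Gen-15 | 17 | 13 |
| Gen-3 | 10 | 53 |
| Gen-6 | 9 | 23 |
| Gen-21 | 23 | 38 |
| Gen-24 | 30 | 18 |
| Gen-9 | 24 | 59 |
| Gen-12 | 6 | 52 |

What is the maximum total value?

157.5

Sort by value density: Gen-12 52/6≈8.67, Gen-3 53/10≈5.3, Gen-6 23/9≈2.56, Gen-9 59/24≈2.46, Gen-21 38/23≈1.65, Gen-15 13/17≈0.765, Gen-24 18/30≈0.6.
Gen-12: take in full, 6 L for value 52 ; 31 left.
All 10 L of Gen-3 fit (value 53) ; 21 remain.
Gen-6: take in full, 9 L for value 23 ; 12 left.
Fill the last 12 L with part of Gen-9: 12/24 of it earns 29.5.
Total value = 157.5.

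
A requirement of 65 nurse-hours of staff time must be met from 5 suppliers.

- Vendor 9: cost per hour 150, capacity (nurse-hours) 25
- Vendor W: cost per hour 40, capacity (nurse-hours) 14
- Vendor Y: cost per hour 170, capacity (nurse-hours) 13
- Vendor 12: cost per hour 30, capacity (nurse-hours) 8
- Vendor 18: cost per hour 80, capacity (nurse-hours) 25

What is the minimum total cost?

5500

Cheapest first:
Vendor 12 (30): use full 8 ; 57 nurse-hours to go.
Take 14 from Vendor W at 40 ; need 43 more.
Vendor 18 (80): use full 25 ; 18 nurse-hours to go.
Vendor 9 (150): take the remaining 18 ; done.
Vendor Y: unused.
Cost = 8×30 + 14×40 + 25×80 + 18×150 = 5500.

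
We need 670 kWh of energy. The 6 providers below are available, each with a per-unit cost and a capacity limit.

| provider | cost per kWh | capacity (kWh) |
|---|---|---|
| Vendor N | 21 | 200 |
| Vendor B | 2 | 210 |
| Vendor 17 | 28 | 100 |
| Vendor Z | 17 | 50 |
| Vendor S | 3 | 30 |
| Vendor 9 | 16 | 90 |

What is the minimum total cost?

9520

Use providers in increasing cost order.
Take 210 from Vendor B at 2 — need 460 more.
Vendor S at 3: take all 30 kWh — 430 still needed.
Vendor 9 at 16: take all 90 kWh — 340 still needed.
Vendor Z (17): use full 50 — 290 kWh to go.
Take 200 from Vendor N at 21 — need 90 more.
Vendor 17 at 28: take 90 of its 100 — requirement met.
Cost = 210×2 + 30×3 + 90×16 + 50×17 + 200×21 + 90×28 = 9520.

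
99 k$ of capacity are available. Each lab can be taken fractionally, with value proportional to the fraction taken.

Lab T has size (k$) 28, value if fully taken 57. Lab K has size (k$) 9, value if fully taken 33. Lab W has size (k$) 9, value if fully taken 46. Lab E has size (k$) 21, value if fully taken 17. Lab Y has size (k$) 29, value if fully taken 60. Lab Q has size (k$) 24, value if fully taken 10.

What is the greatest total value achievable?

Sort by value density: Lab W 46/9≈5.11, Lab K 33/9≈3.67, Lab Y 60/29≈2.07, Lab T 57/28≈2.04, Lab E 17/21≈0.81, Lab Q 10/24≈0.417.
All 9 k$ of Lab W fit (value 46) → 90 remain.
Take all of Lab K (9 k$, value 33) → 81 k$ left.
Take all of Lab Y (29 k$, value 60) → 52 k$ left.
All 28 k$ of Lab T fit (value 57) → 24 remain.
Take all of Lab E (21 k$, value 17) → 3 k$ left.
Only 3 k$ remain; take 3/24 of Lab Q for value 10×3/24 = 1.25.
Total value = 214.25.

214.25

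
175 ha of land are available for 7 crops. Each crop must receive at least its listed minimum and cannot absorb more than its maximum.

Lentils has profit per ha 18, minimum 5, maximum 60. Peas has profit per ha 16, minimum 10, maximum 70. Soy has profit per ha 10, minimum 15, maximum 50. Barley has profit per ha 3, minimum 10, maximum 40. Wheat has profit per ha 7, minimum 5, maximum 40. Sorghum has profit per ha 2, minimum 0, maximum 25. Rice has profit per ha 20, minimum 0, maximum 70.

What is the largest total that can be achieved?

2935

Meeting every minimum uses 5+10+15+10+5+0+0 = 45 ha, leaving 130.
Highest profit per ha first: Rice 20 > Lentils 18 > Peas 16 > Soy 10 > Wheat 7 > Barley 3 > Sorghum 2.
Rice takes 70 more to reach its cap of 70 — 60 left.
Give Lentils 55 more to hit its cap of 60 — 5 left.
Peas: +5 (room for 60) → 15. Pool exhausted.
Total = 18×60 + 16×15 + 10×15 + 3×10 + 7×5 + 20×70 = 2935.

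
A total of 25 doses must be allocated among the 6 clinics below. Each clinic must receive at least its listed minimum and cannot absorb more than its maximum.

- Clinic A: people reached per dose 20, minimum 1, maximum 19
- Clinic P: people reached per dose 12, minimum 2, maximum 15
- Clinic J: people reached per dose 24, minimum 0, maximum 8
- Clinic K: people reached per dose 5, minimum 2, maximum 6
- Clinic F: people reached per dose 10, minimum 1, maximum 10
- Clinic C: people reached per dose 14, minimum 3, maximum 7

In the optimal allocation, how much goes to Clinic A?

Meeting every minimum uses 1+2+0+2+1+3 = 9 doses, leaving 16.
Order the clinics by people reached per dose: Clinic J 24 > Clinic A 20 > Clinic C 14 > Clinic P 12 > Clinic F 10 > Clinic K 5.
Give Clinic J 8 more to hit its cap of 8 → 8 left.
Clinic A has room for 18 more but only 8 remain, so it gets 9.

9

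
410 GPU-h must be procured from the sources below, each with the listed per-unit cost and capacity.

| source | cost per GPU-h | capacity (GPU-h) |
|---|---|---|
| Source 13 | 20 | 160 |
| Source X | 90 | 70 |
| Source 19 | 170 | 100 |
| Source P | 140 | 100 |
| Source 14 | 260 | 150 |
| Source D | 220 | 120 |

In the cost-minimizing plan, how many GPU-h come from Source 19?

80

Use sources in increasing cost order.
Source 13 at 20: take all 160 GPU-h ; 250 still needed.
Source X (90): use full 70 ; 180 GPU-h to go.
Source P at 140: take all 100 GPU-h ; 80 still needed.
Take 80 from Source 19 at 170 to finish.
Source D, Source 14: unused.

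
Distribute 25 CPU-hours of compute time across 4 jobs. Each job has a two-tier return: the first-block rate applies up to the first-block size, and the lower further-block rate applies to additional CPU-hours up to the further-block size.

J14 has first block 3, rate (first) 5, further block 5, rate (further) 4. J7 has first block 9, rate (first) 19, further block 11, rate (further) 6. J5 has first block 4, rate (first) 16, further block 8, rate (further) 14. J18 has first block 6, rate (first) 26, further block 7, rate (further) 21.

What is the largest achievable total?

Treat each block as its own option and order by rate: J18/tier1 26 > J18/tier2 21 > J7/tier1 19 > J5/tier1 16 > J5/tier2 14 > J7/tier2 6 > J14/tier1 5 > J14/tier2 4.
J18 tier1 at 26: fill all 6 ; 19 left.
J18 tier2 at 21: fill all 7 ; 12 left.
Fill J7 tier1 block (9 at 19) ; 3 left.
J5/tier1: +3 of 4 at 16; pool empty.
Total = 26×6 + 21×7 + 19×9 + 16×3 = 522.

522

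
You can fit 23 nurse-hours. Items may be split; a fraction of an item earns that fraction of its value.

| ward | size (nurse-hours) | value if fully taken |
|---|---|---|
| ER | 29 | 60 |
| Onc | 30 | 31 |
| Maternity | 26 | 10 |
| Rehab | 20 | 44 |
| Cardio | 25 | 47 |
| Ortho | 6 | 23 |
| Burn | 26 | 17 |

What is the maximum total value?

Best value per unit of size first: Ortho 23/6≈3.83, Rehab 44/20≈2.2, ER 60/29≈2.07, Cardio 47/25≈1.88, Onc 31/30≈1.03, Burn 17/26≈0.654, Maternity 10/26≈0.385.
Ortho: take in full, 6 nurse-hours for value 23 — 17 left.
Only 17 nurse-hours remain; take 17/20 of Rehab for value 44×17/20 = 37.4.
Total value = 60.4.

60.4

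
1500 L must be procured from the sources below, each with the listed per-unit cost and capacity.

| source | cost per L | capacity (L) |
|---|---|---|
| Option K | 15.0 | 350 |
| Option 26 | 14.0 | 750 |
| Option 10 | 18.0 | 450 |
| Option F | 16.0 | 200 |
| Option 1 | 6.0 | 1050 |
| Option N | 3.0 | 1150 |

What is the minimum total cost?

Cheapest first:
Option N (3.0): use full 1150 — 350 L to go.
Option 1 at 6.0: take 350 of its 1050 — requirement met.
Option 26, Option K, Option F, Option 10: unused.
Cost = 1150×3.0 + 350×6.0 = 5550.

5550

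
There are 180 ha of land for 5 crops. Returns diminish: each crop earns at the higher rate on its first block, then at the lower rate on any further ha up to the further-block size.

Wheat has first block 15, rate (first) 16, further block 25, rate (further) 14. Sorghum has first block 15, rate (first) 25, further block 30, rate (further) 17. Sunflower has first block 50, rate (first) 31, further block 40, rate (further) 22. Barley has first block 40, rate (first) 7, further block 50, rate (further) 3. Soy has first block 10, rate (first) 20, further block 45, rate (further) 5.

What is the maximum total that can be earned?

Treat each block as its own option and order by rate: Sunflower/T1 31 > Sorghum/T1 25 > Sunflower/T2 22 > Soy/T1 20 > Sorghum/T2 17 > Wheat/T1 16 > Wheat/T2 14 > Barley/T1 7 > Soy/T2 5 > Barley/T2 3.
Sunflower/T1 (31): +50 ; 130 left.
Fill Sorghum T1 block (15 at 25) ; 115 left.
Sunflower/T2 (22): +40 ; 75 left.
Soy T1 at 20: fill all 10 ; 65 left.
Sorghum/T2 (17): +30 ; 35 left.
Fill Wheat T1 block (15 at 16) ; 20 left.
Wheat T2 at 14: only 20 left, fill 20.
Total = 31×50 + 25×15 + 22×40 + 20×10 + 17×30 + 16×15 + 14×20 = 4035.

4035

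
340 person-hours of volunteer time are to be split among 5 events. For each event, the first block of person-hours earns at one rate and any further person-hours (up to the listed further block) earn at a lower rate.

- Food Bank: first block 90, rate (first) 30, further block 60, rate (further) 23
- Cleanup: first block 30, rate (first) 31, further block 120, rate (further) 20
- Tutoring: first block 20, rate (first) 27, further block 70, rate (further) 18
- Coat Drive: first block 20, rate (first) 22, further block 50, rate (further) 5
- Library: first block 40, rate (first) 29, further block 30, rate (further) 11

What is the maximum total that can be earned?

Order all 10 blocks by rate: Cleanup/tier1 31 > Food Bank/tier1 30 > Library/tier1 29 > Tutoring/tier1 27 > Food Bank/tier2 23 > Coat Drive/tier1 22 > Cleanup/tier2 20 > Tutoring/tier2 18 > Library/tier2 11 > Coat Drive/tier2 5.
Cleanup/tier1 (31): +30 — 310 left.
Food Bank/tier1 (30): +90 — 220 left.
Library/tier1 (29): +40 — 180 left.
Tutoring tier1 at 27: fill all 20 — 160 left.
Food Bank/tier2 (23): +60 — 100 left.
Coat Drive/tier1 (22): +20 — 80 left.
Cleanup tier2 at 20: only 80 left, fill 80.
Total = 31×30 + 30×90 + 29×40 + 27×20 + 23×60 + 22×20 + 20×80 = 8750.

8750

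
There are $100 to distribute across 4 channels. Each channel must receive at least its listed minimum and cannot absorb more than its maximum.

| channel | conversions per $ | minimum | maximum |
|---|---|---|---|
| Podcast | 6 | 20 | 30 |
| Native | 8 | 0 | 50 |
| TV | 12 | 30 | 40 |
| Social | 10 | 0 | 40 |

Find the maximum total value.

Meeting every minimum uses 20+0+30+0 = 50 $, leaving 50.
Highest conversions per $ first: TV 12 > Social 10 > Native 8 > Podcast 6.
TV takes 10 more to reach its cap of 40 → 40 left.
Social takes 40 more to reach its cap of 40 → 0 left.
Total = 6×20 + 12×40 + 10×40 = 1000.

1000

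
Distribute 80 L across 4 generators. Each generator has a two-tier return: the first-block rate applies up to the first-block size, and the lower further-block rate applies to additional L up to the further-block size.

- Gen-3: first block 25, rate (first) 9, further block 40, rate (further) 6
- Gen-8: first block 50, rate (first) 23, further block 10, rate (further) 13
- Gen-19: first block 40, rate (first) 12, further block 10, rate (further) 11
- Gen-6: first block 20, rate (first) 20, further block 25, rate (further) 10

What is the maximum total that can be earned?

1680

Rank every tier by rate: Gen-8/first 23 > Gen-6/first 20 > Gen-8/second 13 > Gen-19/first 12 > Gen-19/second 11 > Gen-6/second 10 > Gen-3/first 9 > Gen-3/second 6.
Fill Gen-8 first block (50 at 23) — 30 left.
Gen-6/first (20): +20 — 10 left.
Fill Gen-8 second block (10 at 13) — 0 left.
Total = 23×50 + 20×20 + 13×10 = 1680.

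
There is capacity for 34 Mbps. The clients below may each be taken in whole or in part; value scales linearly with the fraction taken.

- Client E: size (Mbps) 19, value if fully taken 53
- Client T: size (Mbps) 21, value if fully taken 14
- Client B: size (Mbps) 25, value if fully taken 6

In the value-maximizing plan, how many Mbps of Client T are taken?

15

Rank by value-to-size ratio: Client E 53/19≈2.79, Client T 14/21≈0.667, Client B 6/25≈0.24.
Take all of Client E (19 Mbps, value 53) ; 15 Mbps left.
Only 15 Mbps remain; take 15/21 of Client T for value 14×15/21 = 10.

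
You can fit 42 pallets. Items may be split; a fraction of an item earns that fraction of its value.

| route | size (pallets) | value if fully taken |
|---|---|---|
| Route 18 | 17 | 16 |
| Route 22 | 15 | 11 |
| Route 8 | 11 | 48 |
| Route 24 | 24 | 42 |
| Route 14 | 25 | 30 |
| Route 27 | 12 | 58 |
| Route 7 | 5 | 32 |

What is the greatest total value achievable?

Sort by value density: Route 7 32/5≈6.4, Route 27 58/12≈4.83, Route 8 48/11≈4.36, Route 24 42/24≈1.75, Route 14 30/25≈1.2, Route 18 16/17≈0.941, Route 22 11/15≈0.733.
Route 7: take in full, 5 pallets for value 32 → 37 left.
Route 27: take in full, 12 pallets for value 58 → 25 left.
Take all of Route 8 (11 pallets, value 48) → 14 pallets left.
Only 14 pallets remain; take 14/24 of Route 24 for value 42×14/24 = 24.5.
Total value = 162.5.

162.5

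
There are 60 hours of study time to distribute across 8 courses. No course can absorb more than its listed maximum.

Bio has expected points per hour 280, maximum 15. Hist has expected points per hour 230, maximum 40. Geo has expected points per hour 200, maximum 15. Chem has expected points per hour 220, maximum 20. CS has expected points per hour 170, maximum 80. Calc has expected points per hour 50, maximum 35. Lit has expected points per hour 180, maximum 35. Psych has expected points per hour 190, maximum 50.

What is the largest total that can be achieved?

Highest expected points per hour first: Bio 280 > Hist 230 > Chem 220 > Geo 200 > Psych 190 > Lit 180 > CS 170 > Calc 50.
Give Bio 15 to hit its cap of 15 → 45 left.
Hist takes 40 to reach its cap of 40 → 5 left.
Chem: +5 (room for 20) → 5. Pool exhausted.
Total = 280×15 + 230×40 + 220×5 = 14500.

14500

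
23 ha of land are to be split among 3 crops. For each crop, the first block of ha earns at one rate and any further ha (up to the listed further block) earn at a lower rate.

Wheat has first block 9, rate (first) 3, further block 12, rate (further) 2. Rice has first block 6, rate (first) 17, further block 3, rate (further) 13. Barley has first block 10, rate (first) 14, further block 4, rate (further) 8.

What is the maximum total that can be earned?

Rank every tier by rate: Rice/T1 17 > Barley/T1 14 > Rice/T2 13 > Barley/T2 8 > Wheat/T1 3 > Wheat/T2 2.
Fill Rice T1 block (6 at 17) → 17 left.
Fill Barley T1 block (10 at 14) → 7 left.
Rice/T2 (13): +3 → 4 left.
Barley/T2 (8): +4 → 0 left.
Total = 17×6 + 14×10 + 13×3 + 8×4 = 313.

313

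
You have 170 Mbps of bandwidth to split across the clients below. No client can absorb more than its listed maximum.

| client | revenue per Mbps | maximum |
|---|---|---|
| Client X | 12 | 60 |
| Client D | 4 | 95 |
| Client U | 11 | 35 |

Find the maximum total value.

Highest revenue per Mbps first: Client X 12 > Client U 11 > Client D 4.
Give Client X 60 to hit its cap of 60 → 110 left.
Give Client U 35 to hit its cap of 35 → 75 left.
Only 75 left; Client D takes them to reach 75.
Total = 12×60 + 4×75 + 11×35 = 1405.

1405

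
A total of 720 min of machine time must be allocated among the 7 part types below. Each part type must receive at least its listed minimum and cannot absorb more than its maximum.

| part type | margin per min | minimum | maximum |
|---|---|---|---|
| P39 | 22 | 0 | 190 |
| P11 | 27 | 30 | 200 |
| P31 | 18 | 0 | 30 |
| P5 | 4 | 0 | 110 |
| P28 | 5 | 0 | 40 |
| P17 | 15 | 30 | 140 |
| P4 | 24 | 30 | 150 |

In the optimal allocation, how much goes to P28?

10

Meeting every minimum uses 0+30+0+0+0+30+30 = 90 min, leaving 630.
Rank by margin per min: P11 27 > P4 24 > P39 22 > P31 18 > P17 15 > P28 5 > P5 4.
Give P11 170 more to hit its cap of 200 ; 460 left.
Give P4 120 more to hit its cap of 150 ; 340 left.
P39 takes 190 more to reach its cap of 190 ; 150 left.
P31: +30 to 30 (cap) ; 120 left.
Give P17 110 more to hit its cap of 140 ; 10 left.
P28 has room for 40 more but only 10 remain, so it gets 10.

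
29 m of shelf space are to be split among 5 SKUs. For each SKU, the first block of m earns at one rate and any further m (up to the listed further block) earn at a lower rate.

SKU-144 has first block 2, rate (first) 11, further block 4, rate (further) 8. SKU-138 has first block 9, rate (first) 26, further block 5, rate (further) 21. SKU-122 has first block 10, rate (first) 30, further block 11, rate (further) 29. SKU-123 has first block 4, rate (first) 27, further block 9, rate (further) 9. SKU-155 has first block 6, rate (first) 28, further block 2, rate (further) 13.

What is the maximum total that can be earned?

Order all 10 blocks by rate: SKU-122/T1 30 > SKU-122/T2 29 > SKU-155/T1 28 > SKU-123/T1 27 > SKU-138/T1 26 > SKU-138/T2 21 > SKU-155/T2 13 > SKU-144/T1 11 > SKU-123/T2 9 > SKU-144/T2 8.
Fill SKU-122 T1 block (10 at 30) ; 19 left.
SKU-122 T2 at 29: fill all 11 ; 8 left.
SKU-155/T1 (28): +6 ; 2 left.
SKU-123/T1: +2 of 4 at 27; pool empty.
Total = 30×10 + 29×11 + 28×6 + 27×2 = 841.

841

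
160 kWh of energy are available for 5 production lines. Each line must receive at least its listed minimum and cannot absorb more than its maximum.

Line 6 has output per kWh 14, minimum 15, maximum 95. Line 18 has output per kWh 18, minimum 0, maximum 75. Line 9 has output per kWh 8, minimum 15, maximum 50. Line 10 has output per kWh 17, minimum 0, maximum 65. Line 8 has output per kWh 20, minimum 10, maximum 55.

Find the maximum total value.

2780

Meeting every minimum uses 15+0+15+0+10 = 40 kWh, leaving 120.
Highest output per kWh first: Line 8 20 > Line 18 18 > Line 10 17 > Line 6 14 > Line 9 8.
Give Line 8 45 more to hit its cap of 55 → 75 left.
Line 18 takes 75 more to reach its cap of 75 → 0 left.
Total = 14×15 + 18×75 + 8×15 + 20×55 = 2780.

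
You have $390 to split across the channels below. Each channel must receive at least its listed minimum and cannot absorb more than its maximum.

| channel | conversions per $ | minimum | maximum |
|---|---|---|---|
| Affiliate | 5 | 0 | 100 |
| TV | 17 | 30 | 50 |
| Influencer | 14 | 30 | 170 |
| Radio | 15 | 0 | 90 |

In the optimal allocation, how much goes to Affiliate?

80

Meeting every minimum uses 0+30+30+0 = 60 $, leaving 330.
Highest conversions per $ first: TV 17 > Radio 15 > Influencer 14 > Affiliate 5.
Give TV 20 more to hit its cap of 50 — 310 left.
Radio: +90 to 90 (cap) — 220 left.
Influencer takes 140 more to reach its cap of 170 — 80 left.
Only 80 left; Affiliate takes them to reach 80.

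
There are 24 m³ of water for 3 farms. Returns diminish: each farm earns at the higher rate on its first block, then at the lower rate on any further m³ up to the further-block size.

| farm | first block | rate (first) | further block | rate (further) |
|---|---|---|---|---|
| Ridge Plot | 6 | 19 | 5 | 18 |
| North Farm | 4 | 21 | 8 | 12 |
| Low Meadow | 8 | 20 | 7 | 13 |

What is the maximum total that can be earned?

Order all 6 blocks by rate: North Farm/tier1 21 > Low Meadow/tier1 20 > Ridge Plot/tier1 19 > Ridge Plot/tier2 18 > Low Meadow/tier2 13 > North Farm/tier2 12.
Fill North Farm tier1 block (4 at 21) — 20 left.
Low Meadow/tier1 (20): +8 — 12 left.
Fill Ridge Plot tier1 block (6 at 19) — 6 left.
Fill Ridge Plot tier2 block (5 at 18) — 1 left.
1 remain; put them into Low Meadow tier2 at 13.
Total = 21×4 + 20×8 + 19×6 + 18×5 + 13×1 = 461.

461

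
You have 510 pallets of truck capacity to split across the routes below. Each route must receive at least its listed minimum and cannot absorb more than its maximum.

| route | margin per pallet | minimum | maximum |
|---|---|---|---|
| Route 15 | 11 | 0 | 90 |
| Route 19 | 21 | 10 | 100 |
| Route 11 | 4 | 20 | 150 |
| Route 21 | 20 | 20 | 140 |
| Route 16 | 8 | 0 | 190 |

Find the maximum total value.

7250

Meeting every minimum uses 0+10+20+20+0 = 50 pallets, leaving 460.
Order the routes by margin per pallet: Route 19 21 > Route 21 20 > Route 15 11 > Route 16 8 > Route 11 4.
Route 19: +90 to 100 (cap) → 370 left.
Route 21 takes 120 more to reach its cap of 140 → 250 left.
Route 15 takes 90 more to reach its cap of 90 → 160 left.
Only 160 left; Route 16 takes them to reach 160.
Total = 11×90 + 21×100 + 4×20 + 20×140 + 8×160 = 7250.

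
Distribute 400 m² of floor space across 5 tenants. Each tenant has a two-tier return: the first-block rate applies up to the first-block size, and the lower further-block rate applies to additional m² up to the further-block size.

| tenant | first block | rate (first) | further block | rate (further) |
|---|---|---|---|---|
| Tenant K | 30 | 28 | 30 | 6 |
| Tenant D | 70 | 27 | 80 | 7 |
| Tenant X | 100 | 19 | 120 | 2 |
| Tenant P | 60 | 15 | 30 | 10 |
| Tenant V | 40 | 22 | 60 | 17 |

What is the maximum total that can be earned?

7800

Order all 10 blocks by rate: Tenant K/tier1 28 > Tenant D/tier1 27 > Tenant V/tier1 22 > Tenant X/tier1 19 > Tenant V/tier2 17 > Tenant P/tier1 15 > Tenant P/tier2 10 > Tenant D/tier2 7 > Tenant K/tier2 6 > Tenant X/tier2 2.
Fill Tenant K tier1 block (30 at 28) → 370 left.
Tenant D tier1 at 27: fill all 70 → 300 left.
Tenant V/tier1 (22): +40 → 260 left.
Tenant X tier1 at 19: fill all 100 → 160 left.
Fill Tenant V tier2 block (60 at 17) → 100 left.
Tenant P tier1 at 15: fill all 60 → 40 left.
Tenant P tier2 at 10: fill all 30 → 10 left.
Tenant D/tier2: +10 of 80 at 7; pool empty.
Total = 28×30 + 27×70 + 22×40 + 19×100 + 17×60 + 15×60 + 10×30 + 7×10 = 7800.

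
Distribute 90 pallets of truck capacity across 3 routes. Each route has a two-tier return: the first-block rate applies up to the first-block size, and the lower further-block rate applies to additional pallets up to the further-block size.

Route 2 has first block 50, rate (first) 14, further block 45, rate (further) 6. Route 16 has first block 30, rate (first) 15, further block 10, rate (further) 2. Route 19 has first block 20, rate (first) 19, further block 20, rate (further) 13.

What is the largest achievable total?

Rank every tier by rate: Route 19/tier1 19 > Route 16/tier1 15 > Route 2/tier1 14 > Route 19/tier2 13 > Route 2/tier2 6 > Route 16/tier2 2.
Fill Route 19 tier1 block (20 at 19) — 70 left.
Route 16 tier1 at 15: fill all 30 — 40 left.
Route 2/tier1: +40 of 50 at 14; pool empty.
Total = 19×20 + 15×30 + 14×40 = 1390.

1390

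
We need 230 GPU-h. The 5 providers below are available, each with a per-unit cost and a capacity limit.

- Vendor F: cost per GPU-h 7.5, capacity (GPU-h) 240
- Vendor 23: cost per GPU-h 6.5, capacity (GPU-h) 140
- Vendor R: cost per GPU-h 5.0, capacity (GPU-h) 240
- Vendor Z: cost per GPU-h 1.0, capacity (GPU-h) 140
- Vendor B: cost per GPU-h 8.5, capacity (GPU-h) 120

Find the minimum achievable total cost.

Use providers in increasing cost order.
Take 140 from Vendor Z at 1.0 — need 90 more.
Vendor R at 5.0: take 90 of its 240 — requirement met.
Vendor 23, Vendor F, Vendor B: unused.
Cost = 140×1.0 + 90×5.0 = 590.

590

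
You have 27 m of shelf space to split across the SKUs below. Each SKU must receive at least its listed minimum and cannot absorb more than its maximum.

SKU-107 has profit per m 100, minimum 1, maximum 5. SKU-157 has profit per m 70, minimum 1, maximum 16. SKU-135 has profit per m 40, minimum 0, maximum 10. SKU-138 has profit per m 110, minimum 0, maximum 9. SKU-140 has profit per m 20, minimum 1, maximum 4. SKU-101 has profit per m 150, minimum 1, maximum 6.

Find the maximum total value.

2830

Meeting every minimum uses 1+1+0+0+1+1 = 4 m, leaving 23.
Order the SKUs by profit per m: SKU-101 150 > SKU-138 110 > SKU-107 100 > SKU-157 70 > SKU-135 40 > SKU-140 20.
Give SKU-101 5 more to hit its cap of 6 → 18 left.
SKU-138: +9 to 9 (cap) → 9 left.
Give SKU-107 4 more to hit its cap of 5 → 5 left.
SKU-157 has room for 15 more but only 5 remain, so it gets 6.
Total = 100×5 + 70×6 + 110×9 + 20×1 + 150×6 = 2830.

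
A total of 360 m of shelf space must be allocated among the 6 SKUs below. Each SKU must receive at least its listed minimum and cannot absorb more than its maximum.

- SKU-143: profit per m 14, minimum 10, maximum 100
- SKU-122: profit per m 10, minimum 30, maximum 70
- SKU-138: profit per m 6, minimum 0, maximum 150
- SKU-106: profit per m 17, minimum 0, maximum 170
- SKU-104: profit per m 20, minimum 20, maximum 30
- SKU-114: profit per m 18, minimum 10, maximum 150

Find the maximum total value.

Meeting every minimum uses 10+30+0+0+20+10 = 70 m, leaving 290.
Rank by profit per m: SKU-104 20 > SKU-114 18 > SKU-106 17 > SKU-143 14 > SKU-122 10 > SKU-138 6.
Give SKU-104 10 more to hit its cap of 30 ; 280 left.
SKU-114 takes 140 more to reach its cap of 150 ; 140 left.
SKU-106: +140 (room for 170) → 140. Pool exhausted.
Total = 14×10 + 10×30 + 17×140 + 20×30 + 18×150 = 6120.

6120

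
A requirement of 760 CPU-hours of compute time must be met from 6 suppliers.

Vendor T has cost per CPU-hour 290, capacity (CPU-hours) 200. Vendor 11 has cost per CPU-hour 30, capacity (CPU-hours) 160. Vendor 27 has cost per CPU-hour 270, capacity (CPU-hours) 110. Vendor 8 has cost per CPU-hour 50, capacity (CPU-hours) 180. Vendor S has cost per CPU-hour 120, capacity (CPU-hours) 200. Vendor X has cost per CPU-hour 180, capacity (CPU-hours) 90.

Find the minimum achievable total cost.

Cheapest first:
Vendor 11 at 30: take all 160 CPU-hours ; 600 still needed.
Vendor 8 at 50: take all 180 CPU-hours ; 420 still needed.
Vendor S at 120: take all 200 CPU-hours ; 220 still needed.
Vendor X at 180: take all 90 CPU-hours ; 130 still needed.
Take 110 from Vendor 27 at 270 ; need 20 more.
Vendor T (290): take the remaining 20 ; done.
Cost = 160×30 + 180×50 + 200×120 + 90×180 + 110×270 + 20×290 = 89500.

89500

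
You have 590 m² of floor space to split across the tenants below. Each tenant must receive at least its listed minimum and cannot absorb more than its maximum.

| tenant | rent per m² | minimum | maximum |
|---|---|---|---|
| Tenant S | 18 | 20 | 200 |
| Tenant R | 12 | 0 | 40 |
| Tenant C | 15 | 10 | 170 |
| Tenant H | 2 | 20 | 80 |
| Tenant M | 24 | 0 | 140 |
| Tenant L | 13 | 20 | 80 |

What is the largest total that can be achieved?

Meeting every minimum uses 20+0+10+20+0+20 = 70 m², leaving 520.
Order the tenants by rent per m²: Tenant M 24 > Tenant S 18 > Tenant C 15 > Tenant L 13 > Tenant R 12 > Tenant H 2.
Tenant M takes 140 more to reach its cap of 140 ; 380 left.
Give Tenant S 180 more to hit its cap of 200 ; 200 left.
Tenant C: +160 to 170 (cap) ; 40 left.
Tenant L has room for 60 more but only 40 remain, so it gets 60.
Total = 18×200 + 15×170 + 2×20 + 24×140 + 13×60 = 10330.

10330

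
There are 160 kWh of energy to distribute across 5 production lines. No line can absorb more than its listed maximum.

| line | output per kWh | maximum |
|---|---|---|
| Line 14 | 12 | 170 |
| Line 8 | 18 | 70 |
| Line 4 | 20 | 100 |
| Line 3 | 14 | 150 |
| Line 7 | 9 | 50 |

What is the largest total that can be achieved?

3080

Highest output per kWh first: Line 4 20 > Line 8 18 > Line 3 14 > Line 14 12 > Line 7 9.
Line 4 takes 100 to reach its cap of 100 ; 60 left.
Only 60 left; Line 8 takes them to reach 60.
Total = 18×60 + 20×100 = 3080.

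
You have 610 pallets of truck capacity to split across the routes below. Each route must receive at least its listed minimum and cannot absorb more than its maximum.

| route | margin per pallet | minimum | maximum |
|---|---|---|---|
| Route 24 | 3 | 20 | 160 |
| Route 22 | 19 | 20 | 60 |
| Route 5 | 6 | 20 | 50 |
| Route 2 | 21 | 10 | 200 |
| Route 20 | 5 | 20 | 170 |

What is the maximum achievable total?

Meeting every minimum uses 20+20+20+10+20 = 90 pallets, leaving 520.
Rank by margin per pallet: Route 2 21 > Route 22 19 > Route 5 6 > Route 20 5 > Route 24 3.
Route 2: +190 to 200 (cap) — 330 left.
Give Route 22 40 more to hit its cap of 60 — 290 left.
Give Route 5 30 more to hit its cap of 50 — 260 left.
Route 20 takes 150 more to reach its cap of 170 — 110 left.
Only 110 left; Route 24 takes them to reach 130.
Total = 3×130 + 19×60 + 6×50 + 21×200 + 5×170 = 6880.

6880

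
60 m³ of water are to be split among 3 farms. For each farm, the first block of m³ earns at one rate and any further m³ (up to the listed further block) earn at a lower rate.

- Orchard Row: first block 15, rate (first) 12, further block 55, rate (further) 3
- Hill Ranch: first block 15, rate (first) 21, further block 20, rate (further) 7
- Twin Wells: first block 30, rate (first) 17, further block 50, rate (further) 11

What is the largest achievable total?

1005

Rank every tier by rate: Hill Ranch/tier1 21 > Twin Wells/tier1 17 > Orchard Row/tier1 12 > Twin Wells/tier2 11 > Hill Ranch/tier2 7 > Orchard Row/tier2 3.
Hill Ranch tier1 at 21: fill all 15 — 45 left.
Twin Wells tier1 at 17: fill all 30 — 15 left.
Fill Orchard Row tier1 block (15 at 12) — 0 left.
Total = 21×15 + 17×30 + 12×15 = 1005.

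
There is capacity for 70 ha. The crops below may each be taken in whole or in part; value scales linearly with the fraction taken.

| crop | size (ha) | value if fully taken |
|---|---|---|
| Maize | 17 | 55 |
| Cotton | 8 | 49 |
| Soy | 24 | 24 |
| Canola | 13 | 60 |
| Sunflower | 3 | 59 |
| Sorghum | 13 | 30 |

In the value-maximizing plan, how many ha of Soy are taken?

16

Rank by value-to-size ratio: Sunflower 59/3≈19.7, Cotton 49/8≈6.12, Canola 60/13≈4.62, Maize 55/17≈3.24, Sorghum 30/13≈2.31, Soy 24/24≈1.
Take all of Sunflower (3 ha, value 59) → 67 ha left.
All 8 ha of Cotton fit (value 49) → 59 remain.
Canola: take in full, 13 ha for value 60 → 46 left.
Take all of Maize (17 ha, value 55) → 29 ha left.
Take all of Sorghum (13 ha, value 30) → 16 ha left.
16 ha left: a 16/24 share of Soy gives 24×16/24 = 16.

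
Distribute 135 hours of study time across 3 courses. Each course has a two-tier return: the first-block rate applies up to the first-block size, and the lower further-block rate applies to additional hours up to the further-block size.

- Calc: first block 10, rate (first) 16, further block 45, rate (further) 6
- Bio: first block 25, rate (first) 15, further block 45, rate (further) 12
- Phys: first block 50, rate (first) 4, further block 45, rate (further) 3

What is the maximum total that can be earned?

1385

Order all 6 blocks by rate: Calc/T1 16 > Bio/T1 15 > Bio/T2 12 > Calc/T2 6 > Phys/T1 4 > Phys/T2 3.
Fill Calc T1 block (10 at 16) — 125 left.
Bio/T1 (15): +25 — 100 left.
Fill Bio T2 block (45 at 12) — 55 left.
Calc/T2 (6): +45 — 10 left.
10 remain; put them into Phys T1 at 4.
Total = 16×10 + 15×25 + 12×45 + 6×45 + 4×10 = 1385.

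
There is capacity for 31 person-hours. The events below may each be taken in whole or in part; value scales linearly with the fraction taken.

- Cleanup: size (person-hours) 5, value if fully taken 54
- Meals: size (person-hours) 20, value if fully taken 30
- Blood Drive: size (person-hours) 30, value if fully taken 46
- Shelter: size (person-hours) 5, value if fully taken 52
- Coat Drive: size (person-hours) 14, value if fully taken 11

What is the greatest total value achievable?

138.2

Rank by value-to-size ratio: Cleanup 54/5≈10.8, Shelter 52/5≈10.4, Blood Drive 46/30≈1.53, Meals 30/20≈1.5, Coat Drive 11/14≈0.786.
Take all of Cleanup (5 person-hours, value 54) ; 26 person-hours left.
Shelter: take in full, 5 person-hours for value 52 ; 21 left.
Only 21 person-hours remain; take 21/30 of Blood Drive for value 46×21/30 = 32.2.
Total value = 138.2.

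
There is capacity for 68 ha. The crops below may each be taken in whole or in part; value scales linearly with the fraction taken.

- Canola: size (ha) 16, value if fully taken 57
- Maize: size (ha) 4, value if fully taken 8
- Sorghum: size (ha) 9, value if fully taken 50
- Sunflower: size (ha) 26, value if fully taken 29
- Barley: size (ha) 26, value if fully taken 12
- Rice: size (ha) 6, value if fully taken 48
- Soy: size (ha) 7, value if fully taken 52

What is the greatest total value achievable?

244

Best value per unit of size first: Rice 48/6≈8, Soy 52/7≈7.43, Sorghum 50/9≈5.56, Canola 57/16≈3.56, Maize 8/4≈2, Sunflower 29/26≈1.12, Barley 12/26≈0.462.
Rice: take in full, 6 ha for value 48 — 62 left.
All 7 ha of Soy fit (value 52) — 55 remain.
Take all of Sorghum (9 ha, value 50) — 46 ha left.
Take all of Canola (16 ha, value 57) — 30 ha left.
All 4 ha of Maize fit (value 8) — 26 remain.
Take all of Sunflower (26 ha, value 29) — 0 ha left.
Total value = 244.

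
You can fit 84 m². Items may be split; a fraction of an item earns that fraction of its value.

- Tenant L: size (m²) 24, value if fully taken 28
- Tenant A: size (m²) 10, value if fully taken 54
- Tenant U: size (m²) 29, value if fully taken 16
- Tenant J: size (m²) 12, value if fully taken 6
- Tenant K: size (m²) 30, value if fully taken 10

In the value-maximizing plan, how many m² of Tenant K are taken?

9

Best value per unit of size first: Tenant A 54/10≈5.4, Tenant L 28/24≈1.17, Tenant U 16/29≈0.552, Tenant J 6/12≈0.5, Tenant K 10/30≈0.333.
All 10 m² of Tenant A fit (value 54) — 74 remain.
Take all of Tenant L (24 m², value 28) — 50 m² left.
Tenant U: take in full, 29 m² for value 16 — 21 left.
Tenant J: take in full, 12 m² for value 6 — 9 left.
9 m² left: a 9/30 share of Tenant K gives 10×9/30 = 3.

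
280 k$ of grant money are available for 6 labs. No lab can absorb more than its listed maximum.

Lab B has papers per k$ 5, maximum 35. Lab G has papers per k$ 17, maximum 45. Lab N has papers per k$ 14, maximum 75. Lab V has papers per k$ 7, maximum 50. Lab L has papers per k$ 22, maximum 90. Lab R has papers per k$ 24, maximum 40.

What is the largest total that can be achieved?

Rank by papers per k$: Lab R 24 > Lab L 22 > Lab G 17 > Lab N 14 > Lab V 7 > Lab B 5.
Lab R takes 40 to reach its cap of 40 → 240 left.
Lab L: +90 to 90 (cap) → 150 left.
Give Lab G 45 to hit its cap of 45 → 105 left.
Give Lab N 75 to hit its cap of 75 → 30 left.
Lab V: +30 (room for 50) → 30. Pool exhausted.
Total = 17×45 + 14×75 + 7×30 + 22×90 + 24×40 = 4965.

4965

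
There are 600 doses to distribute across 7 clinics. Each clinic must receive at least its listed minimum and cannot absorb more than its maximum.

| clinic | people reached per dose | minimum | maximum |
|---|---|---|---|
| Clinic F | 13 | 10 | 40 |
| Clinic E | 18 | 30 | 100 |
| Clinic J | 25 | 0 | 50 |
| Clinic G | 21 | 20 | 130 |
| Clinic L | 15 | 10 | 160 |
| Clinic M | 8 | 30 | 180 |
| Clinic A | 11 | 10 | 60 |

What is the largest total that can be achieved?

9840

Meeting every minimum uses 10+30+0+20+10+30+10 = 110 doses, leaving 490.
Order the clinics by people reached per dose: Clinic J 25 > Clinic G 21 > Clinic E 18 > Clinic L 15 > Clinic F 13 > Clinic A 11 > Clinic M 8.
Clinic J: +50 to 50 (cap) → 440 left.
Give Clinic G 110 more to hit its cap of 130 → 330 left.
Give Clinic E 70 more to hit its cap of 100 → 260 left.
Give Clinic L 150 more to hit its cap of 160 → 110 left.
Clinic F: +30 to 40 (cap) → 80 left.
Clinic A: +50 to 60 (cap) → 30 left.
Clinic M has room for 150 more but only 30 remain, so it gets 60.
Total = 13×40 + 18×100 + 25×50 + 21×130 + 15×160 + 8×60 + 11×60 = 9840.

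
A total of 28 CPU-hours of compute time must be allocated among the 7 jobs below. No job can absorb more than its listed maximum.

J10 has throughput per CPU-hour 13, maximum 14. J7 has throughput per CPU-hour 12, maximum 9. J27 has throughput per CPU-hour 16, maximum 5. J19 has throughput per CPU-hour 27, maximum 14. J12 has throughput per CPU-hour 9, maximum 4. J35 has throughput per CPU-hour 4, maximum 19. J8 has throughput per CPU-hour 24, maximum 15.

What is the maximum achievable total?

Highest throughput per CPU-hour first: J19 27 > J8 24 > J27 16 > J10 13 > J7 12 > J12 9 > J35 4.
J19 takes 14 to reach its cap of 14 → 14 left.
J8 has room for 15 but only 14 remain, so it gets 14.
Total = 27×14 + 24×14 = 714.

714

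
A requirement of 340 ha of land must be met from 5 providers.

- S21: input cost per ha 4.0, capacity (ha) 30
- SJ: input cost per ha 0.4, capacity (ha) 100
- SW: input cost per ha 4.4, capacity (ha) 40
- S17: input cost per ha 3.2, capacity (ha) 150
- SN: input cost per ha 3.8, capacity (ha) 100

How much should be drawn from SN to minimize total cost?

Use providers in increasing cost order.
Take 100 from SJ at 0.4 → need 240 more.
S17 (3.2): use full 150 → 90 ha to go.
SN (3.8): take the remaining 90 → done.
S21, SW: unused.

90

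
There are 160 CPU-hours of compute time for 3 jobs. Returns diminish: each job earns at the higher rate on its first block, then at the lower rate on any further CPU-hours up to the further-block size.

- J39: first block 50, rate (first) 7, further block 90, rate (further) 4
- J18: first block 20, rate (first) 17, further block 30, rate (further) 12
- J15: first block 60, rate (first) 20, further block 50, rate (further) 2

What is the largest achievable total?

2250

Treat each block as its own option and order by rate: J15/tier1 20 > J18/tier1 17 > J18/tier2 12 > J39/tier1 7 > J39/tier2 4 > J15/tier2 2.
J15 tier1 at 20: fill all 60 ; 100 left.
J18 tier1 at 17: fill all 20 ; 80 left.
Fill J18 tier2 block (30 at 12) ; 50 left.
Fill J39 tier1 block (50 at 7) ; 0 left.
Total = 20×60 + 17×20 + 12×30 + 7×50 = 2250.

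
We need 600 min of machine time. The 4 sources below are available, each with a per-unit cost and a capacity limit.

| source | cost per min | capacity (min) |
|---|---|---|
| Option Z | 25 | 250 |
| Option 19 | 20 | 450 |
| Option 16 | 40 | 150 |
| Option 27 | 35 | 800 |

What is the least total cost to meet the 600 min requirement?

Use sources in increasing cost order.
Take 450 from Option 19 at 20 ; need 150 more.
Option Z (25): take the remaining 150 ; done.
Option 27, Option 16: unused.
Cost = 450×20 + 150×25 = 12750.

12750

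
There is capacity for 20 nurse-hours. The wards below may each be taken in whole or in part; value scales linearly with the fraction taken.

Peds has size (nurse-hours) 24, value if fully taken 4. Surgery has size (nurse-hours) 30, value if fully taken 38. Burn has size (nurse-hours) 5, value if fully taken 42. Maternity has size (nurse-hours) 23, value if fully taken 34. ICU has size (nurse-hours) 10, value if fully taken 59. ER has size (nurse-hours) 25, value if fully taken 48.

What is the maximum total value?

Sort by value density: Burn 42/5≈8.4, ICU 59/10≈5.9, ER 48/25≈1.92, Maternity 34/23≈1.48, Surgery 38/30≈1.27, Peds 4/24≈0.167.
All 5 nurse-hours of Burn fit (value 42) → 15 remain.
ICU: take in full, 10 nurse-hours for value 59 → 5 left.
Only 5 nurse-hours remain; take 5/25 of ER for value 48×5/25 = 9.6.
Total value = 110.6.

110.6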